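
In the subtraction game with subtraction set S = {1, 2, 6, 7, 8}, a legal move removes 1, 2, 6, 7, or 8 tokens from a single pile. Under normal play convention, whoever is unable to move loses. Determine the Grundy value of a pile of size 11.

5

n :  0  1  2  3  4  5  6  7  8  9 10 11
G :  0  1  2  0  1  2  3  4  5  3  4  5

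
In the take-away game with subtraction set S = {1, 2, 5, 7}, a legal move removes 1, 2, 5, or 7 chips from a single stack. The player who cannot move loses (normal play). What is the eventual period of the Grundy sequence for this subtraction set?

3

n :  0  1  2  3  4  5  6  7  8  9 10 11 12 13 14
G :  0  1  2  0  1  2  0  1  2  0  1  2  0  1  2
G(n+3) = G(n) holds for n = 0,…,6 (a full window of length max(S) = 7), so the sequence is purely periodic with period 3.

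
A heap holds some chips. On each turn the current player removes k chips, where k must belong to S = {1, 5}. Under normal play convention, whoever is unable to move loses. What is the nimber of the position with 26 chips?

0

n :  0  1  2  3  4  5  6  7  8  9 10 11 12 13 14 15 16 17 18 19 20 21 22 23 24 25 26
G :  0  1  0  1  0  1  0  1  0  1  0  1  0  1  0  1  0  1  0  1  0  1  0  1  0  1  0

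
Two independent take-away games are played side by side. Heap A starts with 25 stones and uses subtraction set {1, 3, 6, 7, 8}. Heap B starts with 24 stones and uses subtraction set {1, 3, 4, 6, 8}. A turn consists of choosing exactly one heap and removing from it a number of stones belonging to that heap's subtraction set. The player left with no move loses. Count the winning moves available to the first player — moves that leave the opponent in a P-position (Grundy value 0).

Heap A, S = {1, 3, 6, 7, 8}:
G(0) = 0
G(1) = mex{0} = 1
G(2) = mex{1} = 0
G(3) = mex{0,0} = 1
G(4) = mex{1,1} = 0
G(5) = mex{0,0} = 1
G(6) = mex{1,1,0} = 2
G(7) = mex{2,0,1,0} = 3
G(8) = mex{3,1,0,1,0} = 2
G(9) = mex{2,2,1,0,1} = 3
G(10) = mex{3,3,0,1,0} = 2
G(11) = mex{2,2,1,0,1} = 3
G(12) = mex{3,3,2,1,0} = 4
G(13) = mex{4,2,3,2,1} = 0
G(14) = mex{0,3,2,3,2} = 1
G(15) = mex{1,4,3,2,3} = 0
G(16) = mex{0,0,2,3,2} = 1
G(17) = mex{1,1,3,2,3} = 0
G(18) = mex{0,0,4,3,2} = 1
G(19) = mex{1,1,0,4,3} = 2
G(20) = mex{2,0,1,0,4} = 3
G(21) = mex{3,1,0,1,0} = 2
G(22) = mex{2,2,1,0,1} = 3
G(23) = mex{3,3,0,1,0} = 2
G(24) = mex{2,2,1,0,1} = 3
G(25) = mex{3,3,2,1,0} = 4
G_A(25) = 4.
Heap B, S = {1, 3, 4, 6, 8}:
G(0) = 0
G(1) = mex{0} = 1
G(2) = mex{1} = 0
G(3) = mex{0,0} = 1
G(4) = mex{1,1,0} = 2
G(5) = mex{2,0,1} = 3
G(6) = mex{3,1,0,0} = 2
G(7) = mex{2,2,1,1} = 0
G(8) = mex{0,3,2,0,0} = 1
G(9) = mex{1,2,3,1,1} = 0
G(10) = mex{0,0,2,2,0} = 1
G(11) = mex{1,1,0,3,1} = 2
G(12) = mex{2,0,1,2,2} = 3
G(13) = mex{3,1,0,0,3} = 2
G(14) = mex{2,2,1,1,2} = 0
G(15) = mex{0,3,2,0,0} = 1
G(16) = mex{1,2,3,1,1} = 0
G(17) = mex{0,0,2,2,0} = 1
G(18) = mex{1,1,0,3,1} = 2
G(19) = mex{2,0,1,2,2} = 3
G(20) = mex{3,1,0,0,3} = 2
G(21) = mex{2,2,1,1,2} = 0
G(22) = mex{0,3,2,0,0} = 1
G(23) = mex{1,2,3,1,1} = 0
G(24) = mex{0,0,2,2,0} = 1
G_B(24) = 1.
Combined Grundy value = 4 ⊕ 1 = 5.
A winning move leaves total XOR = 0, i.e. changes one component's Grundy value g to g ⊕ X where X is the current total.
Heap A: need g' = 4⊕5 = 1. Options: 25−1→G=3, 25−3→G=3, 25−6→G=2, 25−7→G=1, 25−8→G=0. Hits: 1.
Heap B: need g' = 1⊕5 = 4. Options: 24−1→G=0, 24−3→G=0, 24−4→G=2, 24−6→G=2, 24−8→G=0. Hits: 0.

1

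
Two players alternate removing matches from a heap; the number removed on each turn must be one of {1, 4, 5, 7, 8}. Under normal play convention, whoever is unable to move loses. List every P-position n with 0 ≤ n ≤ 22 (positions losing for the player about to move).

G(0) = 0
G(1) = mex{0} = 1
G(2) = mex{1} = 0
G(3) = mex{0} = 1
G(4) = mex{1,0} = 2
G(5) = mex{2,1,0} = 3
G(6) = mex{3,0,1} = 2
G(7) = mex{2,1,0,0} = 3
G(8) = mex{3,2,1,1,0} = 4
G(9) = mex{4,3,2,0,1} = 5
G(10) = mex{5,2,3,1,0} = 4
G(11) = mex{4,3,2,2,1} = 0
G(12) = mex{0,4,3,3,2} = 1
G(13) = mex{1,5,4,2,3} = 0
G(14) = mex{0,4,5,3,2} = 1
G(15) = mex{1,0,4,4,3} = 2
G(16) = mex{2,1,0,5,4} = 3
G(17) = mex{3,0,1,4,5} = 2
G(18) = mex{2,1,0,0,4} = 3
G(19) = mex{3,2,1,1,0} = 4
G(20) = mex{4,3,2,0,1} = 5
G(21) = mex{5,2,3,1,0} = 4
G(22) = mex{4,3,2,2,1} = 0
P-positions are exactly the n with G(n) = 0.

0, 2, 11, 13, 22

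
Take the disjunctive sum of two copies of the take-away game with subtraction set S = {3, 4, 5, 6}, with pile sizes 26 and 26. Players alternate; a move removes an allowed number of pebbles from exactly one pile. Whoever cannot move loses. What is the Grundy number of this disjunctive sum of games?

All piles use S = {3, 4, 5, 6}:
G(0) = 0
G(1) = mex{} = 0
G(2) = mex{} = 0
G(3) = mex{0} = 1
G(4) = mex{0,0} = 1
G(5) = mex{0,0,0} = 1
G(6) = mex{1,0,0,0} = 2
G(7) = mex{1,1,0,0} = 2
G(8) = mex{1,1,1,0} = 2
G(9) = mex{2,1,1,1} = 0
G(10) = mex{2,2,1,1} = 0
G(11) = mex{2,2,2,1} = 0
G(12) = mex{0,2,2,2} = 1
G(13) = mex{0,0,2,2} = 1
G(14) = mex{0,0,0,2} = 1
G(15) = mex{1,0,0,0} = 2
G(16) = mex{1,1,0,0} = 2
G(17) = mex{1,1,1,0} = 2
G(18) = mex{2,1,1,1} = 0
G(19) = mex{2,2,1,1} = 0
G(20) = mex{2,2,2,1} = 0
G(21) = mex{0,2,2,2} = 1
G(22) = mex{0,0,2,2} = 1
G(23) = mex{0,0,0,2} = 1
G(24) = mex{1,0,0,0} = 2
G(25) = mex{1,1,0,0} = 2
G(26) = mex{1,1,1,0} = 2
Pile A: G(26) = 2.
Pile B: G(26) = 2.
Combined Grundy value = 2 ⊕ 2 = 0.

0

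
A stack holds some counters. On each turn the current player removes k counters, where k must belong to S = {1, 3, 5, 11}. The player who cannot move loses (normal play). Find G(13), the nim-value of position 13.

1

n :  0  1  2  3  4  5  6  7  8  9 10 11 12 13
G :  0  1  0  1  0  1  0  1  0  1  0  1  0  1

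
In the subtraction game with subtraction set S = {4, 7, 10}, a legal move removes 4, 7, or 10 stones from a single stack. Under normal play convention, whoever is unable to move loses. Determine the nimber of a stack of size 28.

G(0) = 0
G(1) = mex{} = 0
G(2) = mex{} = 0
G(3) = mex{} = 0
G(4) = mex{0} = 1
G(5) = mex{0} = 1
G(6) = mex{0} = 1
G(7) = mex{0,0} = 1
G(8) = mex{1,0} = 2
G(9) = mex{1,0} = 2
G(10) = mex{1,0,0} = 2
G(11) = mex{1,1,0} = 2
G(12) = mex{2,1,0} = 3
G(13) = mex{2,1,0} = 3
G(14) = mex{2,1,1} = 0
G(15) = mex{2,2,1} = 0
G(16) = mex{3,2,1} = 0
G(17) = mex{3,2,1} = 0
G(18) = mex{0,2,2} = 1
G(19) = mex{0,3,2} = 1
G(20) = mex{0,3,2} = 1
G(21) = mex{0,0,2} = 1
G(22) = mex{1,0,3} = 2
G(23) = mex{1,0,3} = 2
G(24) = mex{1,0,0} = 2
G(25) = mex{1,1,0} = 2
G(26) = mex{2,1,0} = 3
G(27) = mex{2,1,0} = 3
G(28) = mex{2,1,1} = 0

0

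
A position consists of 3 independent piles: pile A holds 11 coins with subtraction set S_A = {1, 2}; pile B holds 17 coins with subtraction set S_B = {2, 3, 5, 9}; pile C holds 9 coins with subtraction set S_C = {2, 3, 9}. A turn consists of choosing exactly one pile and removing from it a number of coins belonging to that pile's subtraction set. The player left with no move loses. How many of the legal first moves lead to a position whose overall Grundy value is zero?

Pile A, S = {1, 2}:
G(0) = 0
G(1) = mex{0} = 1
G(2) = mex{1,0} = 2
G(3) = mex{2,1} = 0
G(4) = mex{0,2} = 1
G(5) = mex{1,0} = 2
G(6) = mex{2,1} = 0
G(7) = mex{0,2} = 1
G(8) = mex{1,0} = 2
G(9) = mex{2,1} = 0
G(10) = mex{0,2} = 1
G(11) = mex{1,0} = 2
G_A(11) = 2.
Pile B, S = {2, 3, 5, 9}:
n :  0  1  2  3  4  5  6  7  8  9 10 11 12 13 14 15 16 17
G :  0  0  1  1  2  2  3  0  0  1  1  2  2  3  0  0  1  1
G_B(17) = 1.
Pile C, S = {2, 3, 9}:
G(0) = 0
G(1) = mex{} = 0
G(2) = mex{0} = 1
G(3) = mex{0,0} = 1
G(4) = mex{1,0} = 2
G(5) = mex{1,1} = 0
G(6) = mex{2,1} = 0
G(7) = mex{0,2} = 1
G(8) = mex{0,0} = 1
G(9) = mex{1,0,0} = 2
G_C(9) = 2.
Combined Grundy value = 2 ⊕ 1 ⊕ 2 = 1.
A winning move leaves total XOR = 0, i.e. changes one component's Grundy value g to g ⊕ X where X is the current total.
Pile A: need g' = 2⊕1 = 3. Options: 11−1→G=1, 11−2→G=0. Hits: 0.
Pile B: need g' = 1⊕1 = 0. Options: 17−2→G=0, 17−3→G=0, 17−5→G=2, 17−9→G=0. Hits: 3.
Pile C: need g' = 2⊕1 = 3. Options: 9−2→G=1, 9−3→G=0, 9−9→G=0. Hits: 0.

3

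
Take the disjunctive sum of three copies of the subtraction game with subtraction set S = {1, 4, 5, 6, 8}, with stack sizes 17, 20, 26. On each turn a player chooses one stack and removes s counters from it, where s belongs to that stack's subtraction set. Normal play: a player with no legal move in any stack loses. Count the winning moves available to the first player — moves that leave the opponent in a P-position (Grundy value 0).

0

All stacks use S = {1, 4, 5, 6, 8}:
n :  0  1  2  3  4  5  6  7  8  9 10 11 12 13 14 15 16 17 18 19 20 21 22 23 24 25 26
G :  0  1  0  1  2  3  2  3  4  0  1  0  1  2  3  2  3  4  0  1  0  1  2  3  2  3  4
Stack A: G(17) = 4.
Stack B: G(20) = 0.
Stack C: G(26) = 4.
Combined Grundy value = 4 ⊕ 0 ⊕ 4 = 0.
A winning move leaves total XOR = 0, i.e. changes one component's Grundy value g to g ⊕ X where X is the current total.
Stack A: target g' = 4⊕0 = 4, but every legal move changes the Grundy value (mex property), so 0 moves.
Stack B: target g' = 0⊕0 = 0, but every legal move changes the Grundy value (mex property), so 0 moves.
Stack C: target g' = 4⊕0 = 4, but every legal move changes the Grundy value (mex property), so 0 moves.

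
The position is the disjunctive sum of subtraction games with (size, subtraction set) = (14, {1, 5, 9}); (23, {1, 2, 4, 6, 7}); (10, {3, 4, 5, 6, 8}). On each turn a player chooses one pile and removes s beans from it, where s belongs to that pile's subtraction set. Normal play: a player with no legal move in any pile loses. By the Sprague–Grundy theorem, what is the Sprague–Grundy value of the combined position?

Pile A, S = {1, 5, 9}:
n :  0  1  2  3  4  5  6  7  8  9 10 11 12 13 14
G :  0  1  0  1  0  1  0  1  0  1  0  1  0  1  0
G_A(14) = 0.
Pile B, S = {1, 2, 4, 6, 7}:
n :  0  1  2  3  4  5  6  7  8  9 10 11 12 13 14 15 16 17 18 19 20 21 22 23
G :  0  1  2  0  1  2  3  4  0  1  2  0  1  2  3  4  0  1  2  0  1  2  3  4
G_B(23) = 4.
Pile C, S = {3, 4, 5, 6, 8}:
n :  0  1  2  3  4  5  6  7  8  9 10
G :  0  0  0  1  1  1  2  2  2  3  3
G_C(10) = 3.
Combined Grundy value = 0 ⊕ 4 ⊕ 3 = 7.

7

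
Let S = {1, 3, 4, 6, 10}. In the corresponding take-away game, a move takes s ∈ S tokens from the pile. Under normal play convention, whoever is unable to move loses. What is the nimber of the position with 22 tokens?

G(0) = 0
G(1) = mex{0} = 1
G(2) = mex{1} = 0
G(3) = mex{0,0} = 1
G(4) = mex{1,1,0} = 2
G(5) = mex{2,0,1} = 3
G(6) = mex{3,1,0,0} = 2
G(7) = mex{2,2,1,1} = 0
G(8) = mex{0,3,2,0} = 1
G(9) = mex{1,2,3,1} = 0
G(10) = mex{0,0,2,2,0} = 1
G(11) = mex{1,1,0,3,1} = 2
G(12) = mex{2,0,1,2,0} = 3
G(13) = mex{3,1,0,0,1} = 2
G(14) = mex{2,2,1,1,2} = 0
G(15) = mex{0,3,2,0,3} = 1
G(16) = mex{1,2,3,1,2} = 0
G(17) = mex{0,0,2,2,0} = 1
G(18) = mex{1,1,0,3,1} = 2
G(19) = mex{2,0,1,2,0} = 3
G(20) = mex{3,1,0,0,1} = 2
G(21) = mex{2,2,1,1,2} = 0
G(22) = mex{0,3,2,0,3} = 1

1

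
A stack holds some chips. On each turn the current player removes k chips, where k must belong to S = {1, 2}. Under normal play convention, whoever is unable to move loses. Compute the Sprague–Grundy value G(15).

n :  0  1  2  3  4  5  6  7  8  9 10 11 12 13 14 15
G :  0  1  2  0  1  2  0  1  2  0  1  2  0  1  2  0

0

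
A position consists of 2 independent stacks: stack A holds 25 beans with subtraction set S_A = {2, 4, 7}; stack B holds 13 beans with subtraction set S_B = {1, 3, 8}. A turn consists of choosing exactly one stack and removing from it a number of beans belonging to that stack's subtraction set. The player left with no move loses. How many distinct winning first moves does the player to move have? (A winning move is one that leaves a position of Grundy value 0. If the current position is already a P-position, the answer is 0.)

3

Stack A, S = {2, 4, 7}:
G(0) = 0
G(1) = mex{} = 0
G(2) = mex{0} = 1
G(3) = mex{0} = 1
G(4) = mex{1,0} = 2
G(5) = mex{1,0} = 2
G(6) = mex{2,1} = 0
G(7) = mex{2,1,0} = 3
G(8) = mex{0,2,0} = 1
G(9) = mex{3,2,1} = 0
G(10) = mex{1,0,1} = 2
G(11) = mex{0,3,2} = 1
G(12) = mex{2,1,2} = 0
G(13) = mex{1,0,0} = 2
G(14) = mex{0,2,3} = 1
G(15) = mex{2,1,1} = 0
G(16) = mex{1,0,0} = 2
G(17) = mex{0,2,2} = 1
G(18) = mex{2,1,1} = 0
G(19) = mex{1,0,0} = 2
G(20) = mex{0,2,2} = 1
G(21) = mex{2,1,1} = 0
G(22) = mex{1,0,0} = 2
G(23) = mex{0,2,2} = 1
G(24) = mex{2,1,1} = 0
G(25) = mex{1,0,0} = 2
G_A(25) = 2.
Stack B, S = {1, 3, 8}:
n :  0  1  2  3  4  5  6  7  8  9 10 11 12 13
G :  0  1  0  1  0  1  0  1  2  3  2  0  1  0
G_B(13) = 0.
Combined Grundy value = 2 ⊕ 0 = 2.
A winning move leaves total XOR = 0, i.e. changes one component's Grundy value g to g ⊕ X where X is the current total.
Stack A: need g' = 2⊕2 = 0. Options: 25−2→G=1, 25−4→G=0, 25−7→G=0. Hits: 2.
Stack B: need g' = 0⊕2 = 2. Options: 13−1→G=1, 13−3→G=2, 13−8→G=1. Hits: 1.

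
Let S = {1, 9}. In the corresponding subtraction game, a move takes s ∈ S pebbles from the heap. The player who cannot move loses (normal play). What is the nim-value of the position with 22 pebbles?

G(0) = 0
G(1) = mex{0} = 1
G(2) = mex{1} = 0
G(3) = mex{0} = 1
G(4) = mex{1} = 0
G(5) = mex{0} = 1
G(6) = mex{1} = 0
G(7) = mex{0} = 1
G(8) = mex{1} = 0
G(9) = mex{0,0} = 1
G(10) = mex{1,1} = 0
G(11) = mex{0,0} = 1
G(12) = mex{1,1} = 0
G(13) = mex{0,0} = 1
G(14) = mex{1,1} = 0
G(15) = mex{0,0} = 1
G(16) = mex{1,1} = 0
G(17) = mex{0,0} = 1
G(18) = mex{1,1} = 0
G(19) = mex{0,0} = 1
G(20) = mex{1,1} = 0
G(21) = mex{0,0} = 1
G(22) = mex{1,1} = 0

0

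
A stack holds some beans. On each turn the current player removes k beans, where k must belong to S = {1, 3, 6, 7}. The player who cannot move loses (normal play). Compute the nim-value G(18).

n :  0  1  2  3  4  5  6  7  8  9 10 11 12 13 14 15 16 17 18
G :  0  1  0  1  0  1  2  3  2  3  2  3  0  1  0  1  0  1  2

2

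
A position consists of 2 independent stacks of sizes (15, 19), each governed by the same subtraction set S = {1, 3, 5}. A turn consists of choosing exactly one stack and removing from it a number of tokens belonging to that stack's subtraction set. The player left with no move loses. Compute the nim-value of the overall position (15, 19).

All stacks use S = {1, 3, 5}:
G(0) = 0
G(1) = mex{0} = 1
G(2) = mex{1} = 0
G(3) = mex{0,0} = 1
G(4) = mex{1,1} = 0
G(5) = mex{0,0,0} = 1
G(6) = mex{1,1,1} = 0
G(7) = mex{0,0,0} = 1
G(8) = mex{1,1,1} = 0
G(9) = mex{0,0,0} = 1
G(10) = mex{1,1,1} = 0
G(11) = mex{0,0,0} = 1
G(12) = mex{1,1,1} = 0
G(13) = mex{0,0,0} = 1
G(14) = mex{1,1,1} = 0
G(15) = mex{0,0,0} = 1
G(16) = mex{1,1,1} = 0
G(17) = mex{0,0,0} = 1
G(18) = mex{1,1,1} = 0
G(19) = mex{0,0,0} = 1
Stack A: G(15) = 1.
Stack B: G(19) = 1.
Combined Grundy value = 1 ⊕ 1 = 0.

0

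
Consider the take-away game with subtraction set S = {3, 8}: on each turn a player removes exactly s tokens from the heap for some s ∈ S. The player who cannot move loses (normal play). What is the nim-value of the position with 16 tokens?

1

n :  0  1  2  3  4  5  6  7  8  9 10 11 12 13 14 15 16
G :  0  0  0  1  1  1  0  0  2  1  1  0  0  0  1  1  1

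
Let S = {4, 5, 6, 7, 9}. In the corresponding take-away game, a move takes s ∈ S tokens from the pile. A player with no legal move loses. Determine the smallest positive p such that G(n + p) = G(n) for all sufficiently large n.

13

G(0) = 0
G(1) = mex{} = 0
G(2) = mex{} = 0
G(3) = mex{} = 0
G(4) = mex{0} = 1
G(5) = mex{0,0} = 1
G(6) = mex{0,0,0} = 1
G(7) = mex{0,0,0,0} = 1
G(8) = mex{1,0,0,0} = 2
G(9) = mex{1,1,0,0,0} = 2
G(10) = mex{1,1,1,0,0} = 2
G(11) = mex{1,1,1,1,0} = 2
G(12) = mex{2,1,1,1,0} = 3
G(13) = mex{2,2,1,1,1} = 0
G(14) = mex{2,2,2,1,1} = 0
G(15) = mex{2,2,2,2,1} = 0
G(16) = mex{3,2,2,2,1} = 0
G(17) = mex{0,3,2,2,2} = 1
G(18) = mex{0,0,3,2,2} = 1
G(19) = mex{0,0,0,3,2} = 1
G(20) = mex{0,0,0,0,2} = 1
G(21) = mex{1,0,0,0,3} = 2
G(22) = mex{1,1,0,0,0} = 2
G(23) = mex{1,1,1,0,0} = 2
G(24) = mex{1,1,1,1,0} = 2
G(25) = mex{2,1,1,1,0} = 3
G(26) = mex{2,2,1,1,1} = 0
G(27) = mex{2,2,2,1,1} = 0
G(n+13) = G(n) holds for n = 0,…,8 (a full window of length max(S) = 9), so the sequence is purely periodic with period 13.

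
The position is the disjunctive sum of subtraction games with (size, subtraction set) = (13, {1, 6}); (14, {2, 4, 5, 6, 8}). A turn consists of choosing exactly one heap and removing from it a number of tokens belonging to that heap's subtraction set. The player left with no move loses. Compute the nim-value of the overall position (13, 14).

Heap A, S = {1, 6}:
n :  0  1  2  3  4  5  6  7  8  9 10 11 12 13
G :  0  1  0  1  0  1  2  0  1  0  1  0  1  2
G_A(13) = 2.
Heap B, S = {2, 4, 5, 6, 8}:
n :  0  1  2  3  4  5  6  7  8  9 10 11 12 13 14
G :  0  0  1  1  2  2  3  3  4  4  0  0  1  1  2
G_B(14) = 2.
Combined Grundy value = 2 ⊕ 2 = 0.

0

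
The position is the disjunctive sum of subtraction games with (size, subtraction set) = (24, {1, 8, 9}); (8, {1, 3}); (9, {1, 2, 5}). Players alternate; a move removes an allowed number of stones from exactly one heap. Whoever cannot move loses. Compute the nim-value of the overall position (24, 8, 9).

Heap A, S = {1, 8, 9}:
n :  0  1  2  3  4  5  6  7  8  9 10 11 12 13 14 15 16 17 18 19 20 21 22 23 24
G :  0  1  0  1  0  1  0  1  2  3  2  3  2  3  2  3  0  1  0  1  0  1  0  1  2
G_A(24) = 2.
Heap B, S = {1, 3}:
n : 0 1 2 3 4 5 6 7 8
G : 0 1 0 1 0 1 0 1 0
G_B(8) = 0.
Heap C, S = {1, 2, 5}:
n : 0 1 2 3 4 5 6 7 8 9
G : 0 1 2 0 1 2 0 1 2 0
G_C(9) = 0.
Combined Grundy value = 2 ⊕ 0 ⊕ 0 = 2.

2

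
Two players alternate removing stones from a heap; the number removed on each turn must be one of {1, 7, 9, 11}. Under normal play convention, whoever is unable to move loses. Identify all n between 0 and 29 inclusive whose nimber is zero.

G(0) = 0
G(1) = mex{0} = 1
G(2) = mex{1} = 0
G(3) = mex{0} = 1
G(4) = mex{1} = 0
G(5) = mex{0} = 1
G(6) = mex{1} = 0
G(7) = mex{0,0} = 1
G(8) = mex{1,1} = 0
G(9) = mex{0,0,0} = 1
G(10) = mex{1,1,1} = 0
G(11) = mex{0,0,0,0} = 1
G(12) = mex{1,1,1,1} = 0
G(13) = mex{0,0,0,0} = 1
G(14) = mex{1,1,1,1} = 0
G(15) = mex{0,0,0,0} = 1
G(16) = mex{1,1,1,1} = 0
G(17) = mex{0,0,0,0} = 1
G(18) = mex{1,1,1,1} = 0
G(19) = mex{0,0,0,0} = 1
G(20) = mex{1,1,1,1} = 0
G(21) = mex{0,0,0,0} = 1
G(22) = mex{1,1,1,1} = 0
G(23) = mex{0,0,0,0} = 1
G(24) = mex{1,1,1,1} = 0
G(25) = mex{0,0,0,0} = 1
G(26) = mex{1,1,1,1} = 0
G(27) = mex{0,0,0,0} = 1
G(28) = mex{1,1,1,1} = 0
G(29) = mex{0,0,0,0} = 1
P-positions are exactly the n with G(n) = 0.

0, 2, 4, 6, 8, 10, 12, 14, 16, 18, 20, 22, 24, 26, 28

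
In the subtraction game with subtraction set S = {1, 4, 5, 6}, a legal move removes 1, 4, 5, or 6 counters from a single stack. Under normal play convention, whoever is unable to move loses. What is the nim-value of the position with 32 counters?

n :  0  1  2  3  4  5  6  7  8  9 10 11 12 13 14 15 16 17 18 19 20 21 22 23 24 25 26 27 28 29 30 31 32
G :  0  1  0  1  2  3  2  3  4  0  1  0  1  2  3  2  3  4  0  1  0  1  2  3  2  3  4  0  1  0  1  2  3

3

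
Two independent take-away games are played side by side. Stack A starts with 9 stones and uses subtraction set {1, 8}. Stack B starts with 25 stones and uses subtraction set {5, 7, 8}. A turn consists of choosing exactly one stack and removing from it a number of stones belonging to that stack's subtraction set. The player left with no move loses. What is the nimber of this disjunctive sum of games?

Stack A, S = {1, 8}:
G(0) = 0
G(1) = mex{0} = 1
G(2) = mex{1} = 0
G(3) = mex{0} = 1
G(4) = mex{1} = 0
G(5) = mex{0} = 1
G(6) = mex{1} = 0
G(7) = mex{0} = 1
G(8) = mex{1,0} = 2
G(9) = mex{2,1} = 0
G_A(9) = 0.
Stack B, S = {5, 7, 8}:
G(0) = 0
G(1) = mex{} = 0
G(2) = mex{} = 0
G(3) = mex{} = 0
G(4) = mex{} = 0
G(5) = mex{0} = 1
G(6) = mex{0} = 1
G(7) = mex{0,0} = 1
G(8) = mex{0,0,0} = 1
G(9) = mex{0,0,0} = 1
G(10) = mex{1,0,0} = 2
G(11) = mex{1,0,0} = 2
G(12) = mex{1,1,0} = 2
G(13) = mex{1,1,1} = 0
G(14) = mex{1,1,1} = 0
G(15) = mex{2,1,1} = 0
G(16) = mex{2,1,1} = 0
G(17) = mex{2,2,1} = 0
G(18) = mex{0,2,2} = 1
G(19) = mex{0,2,2} = 1
G(20) = mex{0,0,2} = 1
G(21) = mex{0,0,0} = 1
G(22) = mex{0,0,0} = 1
G(23) = mex{1,0,0} = 2
G(24) = mex{1,0,0} = 2
G(25) = mex{1,1,0} = 2
G_B(25) = 2.
Combined Grundy value = 0 ⊕ 2 = 2.

2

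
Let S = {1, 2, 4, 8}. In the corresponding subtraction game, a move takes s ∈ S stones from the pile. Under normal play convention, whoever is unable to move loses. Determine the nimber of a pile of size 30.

0

G(0) = 0
G(1) = mex{0} = 1
G(2) = mex{1,0} = 2
G(3) = mex{2,1} = 0
G(4) = mex{0,2,0} = 1
G(5) = mex{1,0,1} = 2
G(6) = mex{2,1,2} = 0
G(7) = mex{0,2,0} = 1
G(8) = mex{1,0,1,0} = 2
G(9) = mex{2,1,2,1} = 0
G(10) = mex{0,2,0,2} = 1
G(11) = mex{1,0,1,0} = 2
G(12) = mex{2,1,2,1} = 0
G(13) = mex{0,2,0,2} = 1
G(14) = mex{1,0,1,0} = 2
G(15) = mex{2,1,2,1} = 0
G(16) = mex{0,2,0,2} = 1
G(17) = mex{1,0,1,0} = 2
G(18) = mex{2,1,2,1} = 0
G(19) = mex{0,2,0,2} = 1
G(20) = mex{1,0,1,0} = 2
G(21) = mex{2,1,2,1} = 0
G(22) = mex{0,2,0,2} = 1
G(23) = mex{1,0,1,0} = 2
G(24) = mex{2,1,2,1} = 0
G(25) = mex{0,2,0,2} = 1
G(26) = mex{1,0,1,0} = 2
G(27) = mex{2,1,2,1} = 0
G(28) = mex{0,2,0,2} = 1
G(29) = mex{1,0,1,0} = 2
G(30) = mex{2,1,2,1} = 0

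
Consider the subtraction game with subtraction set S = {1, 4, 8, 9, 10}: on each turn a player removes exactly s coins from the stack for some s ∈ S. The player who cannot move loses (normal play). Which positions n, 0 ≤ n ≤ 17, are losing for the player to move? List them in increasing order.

0, 2, 5, 7

G(0) = 0
G(1) = mex{0} = 1
G(2) = mex{1} = 0
G(3) = mex{0} = 1
G(4) = mex{1,0} = 2
G(5) = mex{2,1} = 0
G(6) = mex{0,0} = 1
G(7) = mex{1,1} = 0
G(8) = mex{0,2,0} = 1
G(9) = mex{1,0,1,0} = 2
G(10) = mex{2,1,0,1,0} = 3
G(11) = mex{3,0,1,0,1} = 2
G(12) = mex{2,1,2,1,0} = 3
G(13) = mex{3,2,0,2,1} = 4
G(14) = mex{4,3,1,0,2} = 5
G(15) = mex{5,2,0,1,0} = 3
G(16) = mex{3,3,1,0,1} = 2
G(17) = mex{2,4,2,1,0} = 3
P-positions are exactly the n with G(n) = 0.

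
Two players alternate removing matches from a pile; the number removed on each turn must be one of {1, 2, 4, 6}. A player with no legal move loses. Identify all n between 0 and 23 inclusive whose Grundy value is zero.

0, 3, 8, 11, 16, 19

n :  0  1  2  3  4  5  6  7  8  9 10 11 12 13 14 15 16 17 18 19 20 21 22 23
G :  0  1  2  0  1  2  3  4  0  1  2  0  1  2  3  4  0  1  2  0  1  2  3  4
P-positions are exactly the n with G(n) = 0.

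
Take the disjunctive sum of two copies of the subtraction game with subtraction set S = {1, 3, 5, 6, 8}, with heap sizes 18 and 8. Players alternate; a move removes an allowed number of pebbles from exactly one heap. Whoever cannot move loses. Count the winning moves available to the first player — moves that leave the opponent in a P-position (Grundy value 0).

All heaps use S = {1, 3, 5, 6, 8}:
n :  0  1  2  3  4  5  6  7  8  9 10 11 12 13 14 15 16 17 18
G :  0  1  0  1  0  1  2  3  2  3  2  0  1  0  1  0  1  2  3
Heap A: G(18) = 3.
Heap B: G(8) = 2.
Combined Grundy value = 3 ⊕ 2 = 1.
A winning move leaves total XOR = 0, i.e. changes one component's Grundy value g to g ⊕ X where X is the current total.
Heap A: need g' = 3⊕1 = 2. Options: 18−1→G=2, 18−3→G=0, 18−5→G=0, 18−6→G=1, 18−8→G=2. Hits: 2.
Heap B: need g' = 2⊕1 = 3. Options: 8−1→G=3, 8−3→G=1, 8−5→G=1, 8−6→G=0, 8−8→G=0. Hits: 1.

3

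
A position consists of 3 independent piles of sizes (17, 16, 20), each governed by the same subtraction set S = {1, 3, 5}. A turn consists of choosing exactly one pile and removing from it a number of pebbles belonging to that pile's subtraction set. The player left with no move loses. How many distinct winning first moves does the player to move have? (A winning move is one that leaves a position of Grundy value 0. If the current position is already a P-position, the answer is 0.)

All piles use S = {1, 3, 5}:
G(0) = 0
G(1) = mex{0} = 1
G(2) = mex{1} = 0
G(3) = mex{0,0} = 1
G(4) = mex{1,1} = 0
G(5) = mex{0,0,0} = 1
G(6) = mex{1,1,1} = 0
G(7) = mex{0,0,0} = 1
G(8) = mex{1,1,1} = 0
G(9) = mex{0,0,0} = 1
G(10) = mex{1,1,1} = 0
G(11) = mex{0,0,0} = 1
G(12) = mex{1,1,1} = 0
G(13) = mex{0,0,0} = 1
G(14) = mex{1,1,1} = 0
G(15) = mex{0,0,0} = 1
G(16) = mex{1,1,1} = 0
G(17) = mex{0,0,0} = 1
G(18) = mex{1,1,1} = 0
G(19) = mex{0,0,0} = 1
G(20) = mex{1,1,1} = 0
Pile A: G(17) = 1.
Pile B: G(16) = 0.
Pile C: G(20) = 0.
Combined Grundy value = 1 ⊕ 0 ⊕ 0 = 1.
A winning move leaves total XOR = 0, i.e. changes one component's Grundy value g to g ⊕ X where X is the current total.
Pile A: need g' = 1⊕1 = 0. Options: 17−1→G=0, 17−3→G=0, 17−5→G=0. Hits: 3.
Pile B: need g' = 0⊕1 = 1. Options: 16−1→G=1, 16−3→G=1, 16−5→G=1. Hits: 3.
Pile C: need g' = 0⊕1 = 1. Options: 20−1→G=1, 20−3→G=1, 20−5→G=1. Hits: 3.

9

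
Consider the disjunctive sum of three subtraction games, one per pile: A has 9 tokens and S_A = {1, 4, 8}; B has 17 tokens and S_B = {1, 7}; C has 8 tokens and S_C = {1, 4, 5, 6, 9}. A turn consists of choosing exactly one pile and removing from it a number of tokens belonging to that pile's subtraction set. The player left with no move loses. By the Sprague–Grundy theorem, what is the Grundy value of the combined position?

7

Pile A, S = {1, 4, 8}:
G(0) = 0
G(1) = mex{0} = 1
G(2) = mex{1} = 0
G(3) = mex{0} = 1
G(4) = mex{1,0} = 2
G(5) = mex{2,1} = 0
G(6) = mex{0,0} = 1
G(7) = mex{1,1} = 0
G(8) = mex{0,2,0} = 1
G(9) = mex{1,0,1} = 2
G_A(9) = 2.
Pile B, S = {1, 7}:
n :  0  1  2  3  4  5  6  7  8  9 10 11 12 13 14 15 16 17
G :  0  1  0  1  0  1  0  1  0  1  0  1  0  1  0  1  0  1
G_B(17) = 1.
Pile C, S = {1, 4, 5, 6, 9}:
n : 0 1 2 3 4 5 6 7 8
G : 0 1 0 1 2 3 2 3 4
G_C(8) = 4.
Combined Grundy value = 2 ⊕ 1 ⊕ 4 = 7.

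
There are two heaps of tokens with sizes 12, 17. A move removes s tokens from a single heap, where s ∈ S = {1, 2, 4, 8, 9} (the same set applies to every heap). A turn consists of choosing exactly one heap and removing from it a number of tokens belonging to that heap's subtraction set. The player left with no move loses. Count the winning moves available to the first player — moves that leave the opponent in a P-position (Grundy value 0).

2

All heaps use S = {1, 2, 4, 8, 9}:
n :  0  1  2  3  4  5  6  7  8  9 10 11 12 13 14 15 16 17
G :  0  1  2  0  1  2  0  1  2  3  4  5  3  0  1  2  0  1
Heap A: G(12) = 3.
Heap B: G(17) = 1.
Combined Grundy value = 3 ⊕ 1 = 2.
A winning move leaves total XOR = 0, i.e. changes one component's Grundy value g to g ⊕ X where X is the current total.
Heap A: need g' = 3⊕2 = 1. Options: 12−1→G=5, 12−2→G=4, 12−4→G=2, 12−8→G=1, 12−9→G=0. Hits: 1.
Heap B: need g' = 1⊕2 = 3. Options: 17−1→G=0, 17−2→G=2, 17−4→G=0, 17−8→G=3, 17−9→G=2. Hits: 1.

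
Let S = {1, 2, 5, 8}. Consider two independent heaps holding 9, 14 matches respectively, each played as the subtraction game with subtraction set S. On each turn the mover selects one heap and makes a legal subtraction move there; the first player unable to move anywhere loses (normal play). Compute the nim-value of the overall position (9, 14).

2

All heaps use S = {1, 2, 5, 8}:
G(0) = 0
G(1) = mex{0} = 1
G(2) = mex{1,0} = 2
G(3) = mex{2,1} = 0
G(4) = mex{0,2} = 1
G(5) = mex{1,0,0} = 2
G(6) = mex{2,1,1} = 0
G(7) = mex{0,2,2} = 1
G(8) = mex{1,0,0,0} = 2
G(9) = mex{2,1,1,1} = 0
G(10) = mex{0,2,2,2} = 1
G(11) = mex{1,0,0,0} = 2
G(12) = mex{2,1,1,1} = 0
G(13) = mex{0,2,2,2} = 1
G(14) = mex{1,0,0,0} = 2
Heap A: G(9) = 0.
Heap B: G(14) = 2.
Combined Grundy value = 0 ⊕ 2 = 2.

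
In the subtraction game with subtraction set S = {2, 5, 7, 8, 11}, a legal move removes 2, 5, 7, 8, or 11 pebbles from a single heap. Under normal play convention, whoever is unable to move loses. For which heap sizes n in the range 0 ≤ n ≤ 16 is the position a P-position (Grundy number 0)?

G(0) = 0
G(1) = mex{} = 0
G(2) = mex{0} = 1
G(3) = mex{0} = 1
G(4) = mex{1} = 0
G(5) = mex{1,0} = 2
G(6) = mex{0,0} = 1
G(7) = mex{2,1,0} = 3
G(8) = mex{1,1,0,0} = 2
G(9) = mex{3,0,1,0} = 2
G(10) = mex{2,2,1,1} = 0
G(11) = mex{2,1,0,1,0} = 3
G(12) = mex{0,3,2,0,0} = 1
G(13) = mex{3,2,1,2,1} = 0
G(14) = mex{1,2,3,1,1} = 0
G(15) = mex{0,0,2,3,0} = 1
G(16) = mex{0,3,2,2,2} = 1
P-positions are exactly the n with G(n) = 0.

0, 1, 4, 10, 13, 14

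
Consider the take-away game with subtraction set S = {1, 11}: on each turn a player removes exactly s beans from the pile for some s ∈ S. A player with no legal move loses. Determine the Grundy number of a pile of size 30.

0

n :  0  1  2  3  4  5  6  7  8  9 10 11 12 13 14 15 16 17 18 19 20 21 22 23 24 25 26 27 28 29 30
G :  0  1  0  1  0  1  0  1  0  1  0  1  0  1  0  1  0  1  0  1  0  1  0  1  0  1  0  1  0  1  0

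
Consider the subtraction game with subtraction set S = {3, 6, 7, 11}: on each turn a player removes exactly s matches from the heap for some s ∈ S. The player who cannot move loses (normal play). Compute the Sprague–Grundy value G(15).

0

G(0) = 0
G(1) = mex{} = 0
G(2) = mex{} = 0
G(3) = mex{0} = 1
G(4) = mex{0} = 1
G(5) = mex{0} = 1
G(6) = mex{1,0} = 2
G(7) = mex{1,0,0} = 2
G(8) = mex{1,0,0} = 2
G(9) = mex{2,1,0} = 3
G(10) = mex{2,1,1} = 0
G(11) = mex{2,1,1,0} = 3
G(12) = mex{3,2,1,0} = 4
G(13) = mex{0,2,2,0} = 1
G(14) = mex{3,2,2,1} = 0
G(15) = mex{4,3,2,1} = 0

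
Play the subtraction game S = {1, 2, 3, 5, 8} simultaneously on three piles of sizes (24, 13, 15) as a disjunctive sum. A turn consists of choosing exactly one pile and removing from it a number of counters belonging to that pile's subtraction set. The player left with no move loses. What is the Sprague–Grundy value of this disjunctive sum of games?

All piles use S = {1, 2, 3, 5, 8}:
n :  0  1  2  3  4  5  6  7  8  9 10 11 12 13 14 15 16 17 18 19 20 21 22 23 24
G :  0  1  2  3  0  1  2  3  4  5  0  1  2  3  0  1  2  3  4  5  0  1  2  3  0
Pile A: G(24) = 0.
Pile B: G(13) = 3.
Pile C: G(15) = 1.
Combined Grundy value = 0 ⊕ 3 ⊕ 1 = 2.

2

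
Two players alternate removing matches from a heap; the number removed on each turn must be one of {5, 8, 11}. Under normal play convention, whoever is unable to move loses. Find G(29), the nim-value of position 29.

n :  0  1  2  3  4  5  6  7  8  9 10 11 12 13 14 15 16 17 18 19 20 21 22 23 24 25 26 27 28 29
G :  0  0  0  0  0  1  1  1  1  1  2  2  2  2  2  3  0  0  0  0  0  1  1  1  1  1  2  2  2  2

2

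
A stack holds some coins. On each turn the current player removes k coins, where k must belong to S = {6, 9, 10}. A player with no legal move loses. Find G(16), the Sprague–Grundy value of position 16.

0

G(0) = 0
G(1) = mex{} = 0
G(2) = mex{} = 0
G(3) = mex{} = 0
G(4) = mex{} = 0
G(5) = mex{} = 0
G(6) = mex{0} = 1
G(7) = mex{0} = 1
G(8) = mex{0} = 1
G(9) = mex{0,0} = 1
G(10) = mex{0,0,0} = 1
G(11) = mex{0,0,0} = 1
G(12) = mex{1,0,0} = 2
G(13) = mex{1,0,0} = 2
G(14) = mex{1,0,0} = 2
G(15) = mex{1,1,0} = 2
G(16) = mex{1,1,1} = 0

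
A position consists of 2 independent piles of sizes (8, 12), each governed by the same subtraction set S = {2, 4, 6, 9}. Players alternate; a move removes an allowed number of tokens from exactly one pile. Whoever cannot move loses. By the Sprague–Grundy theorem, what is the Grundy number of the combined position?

2

All piles use S = {2, 4, 6, 9}:
G(0) = 0
G(1) = mex{} = 0
G(2) = mex{0} = 1
G(3) = mex{0} = 1
G(4) = mex{1,0} = 2
G(5) = mex{1,0} = 2
G(6) = mex{2,1,0} = 3
G(7) = mex{2,1,0} = 3
G(8) = mex{3,2,1} = 0
G(9) = mex{3,2,1,0} = 4
G(10) = mex{0,3,2,0} = 1
G(11) = mex{4,3,2,1} = 0
G(12) = mex{1,0,3,1} = 2
Pile A: G(8) = 0.
Pile B: G(12) = 2.
Combined Grundy value = 0 ⊕ 2 = 2.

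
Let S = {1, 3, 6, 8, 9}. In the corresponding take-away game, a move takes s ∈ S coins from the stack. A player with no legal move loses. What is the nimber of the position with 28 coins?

0

n :  0  1  2  3  4  5  6  7  8  9 10 11 12 13 14 15 16 17 18 19 20 21 22 23 24 25 26 27 28
G :  0  1  0  1  0  1  2  3  2  3  2  3  4  5  0  1  0  1  0  1  2  3  2  3  2  3  4  5  0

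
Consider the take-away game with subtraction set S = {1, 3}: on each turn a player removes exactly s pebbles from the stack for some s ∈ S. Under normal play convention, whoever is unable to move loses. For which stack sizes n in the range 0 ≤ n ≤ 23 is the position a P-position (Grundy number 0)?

0, 2, 4, 6, 8, 10, 12, 14, 16, 18, 20, 22

G(0) = 0
G(1) = mex{0} = 1
G(2) = mex{1} = 0
G(3) = mex{0,0} = 1
G(4) = mex{1,1} = 0
G(5) = mex{0,0} = 1
G(6) = mex{1,1} = 0
G(7) = mex{0,0} = 1
G(8) = mex{1,1} = 0
G(9) = mex{0,0} = 1
G(10) = mex{1,1} = 0
G(11) = mex{0,0} = 1
G(12) = mex{1,1} = 0
G(13) = mex{0,0} = 1
G(14) = mex{1,1} = 0
G(15) = mex{0,0} = 1
G(16) = mex{1,1} = 0
G(17) = mex{0,0} = 1
G(18) = mex{1,1} = 0
G(19) = mex{0,0} = 1
G(20) = mex{1,1} = 0
G(21) = mex{0,0} = 1
G(22) = mex{1,1} = 0
G(23) = mex{0,0} = 1
P-positions are exactly the n with G(n) = 0.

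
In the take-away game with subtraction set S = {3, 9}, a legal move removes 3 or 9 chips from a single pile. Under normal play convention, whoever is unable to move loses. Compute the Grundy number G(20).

n :  0  1  2  3  4  5  6  7  8  9 10 11 12 13 14 15 16 17 18 19 20
G :  0  0  0  1  1  1  0  0  0  1  1  1  0  0  0  1  1  1  0  0  0

0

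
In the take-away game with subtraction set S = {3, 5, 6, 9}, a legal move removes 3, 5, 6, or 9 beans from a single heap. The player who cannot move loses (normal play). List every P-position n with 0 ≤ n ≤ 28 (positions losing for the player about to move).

G(0) = 0
G(1) = mex{} = 0
G(2) = mex{} = 0
G(3) = mex{0} = 1
G(4) = mex{0} = 1
G(5) = mex{0,0} = 1
G(6) = mex{1,0,0} = 2
G(7) = mex{1,0,0} = 2
G(8) = mex{1,1,0} = 2
G(9) = mex{2,1,1,0} = 3
G(10) = mex{2,1,1,0} = 3
G(11) = mex{2,2,1,0} = 3
G(12) = mex{3,2,2,1} = 0
G(13) = mex{3,2,2,1} = 0
G(14) = mex{3,3,2,1} = 0
G(15) = mex{0,3,3,2} = 1
G(16) = mex{0,3,3,2} = 1
G(17) = mex{0,0,3,2} = 1
G(18) = mex{1,0,0,3} = 2
G(19) = mex{1,0,0,3} = 2
G(20) = mex{1,1,0,3} = 2
G(21) = mex{2,1,1,0} = 3
G(22) = mex{2,1,1,0} = 3
G(23) = mex{2,2,1,0} = 3
G(24) = mex{3,2,2,1} = 0
G(25) = mex{3,2,2,1} = 0
G(26) = mex{3,3,2,1} = 0
G(27) = mex{0,3,3,2} = 1
G(28) = mex{0,3,3,2} = 1
P-positions are exactly the n with G(n) = 0.

0, 1, 2, 12, 13, 14, 24, 25, 26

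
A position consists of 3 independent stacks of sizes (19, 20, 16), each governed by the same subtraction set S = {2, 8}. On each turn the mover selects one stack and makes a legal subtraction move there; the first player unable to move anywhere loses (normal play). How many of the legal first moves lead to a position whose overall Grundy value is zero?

2

All stacks use S = {2, 8}:
G(0) = 0
G(1) = mex{} = 0
G(2) = mex{0} = 1
G(3) = mex{0} = 1
G(4) = mex{1} = 0
G(5) = mex{1} = 0
G(6) = mex{0} = 1
G(7) = mex{0} = 1
G(8) = mex{1,0} = 2
G(9) = mex{1,0} = 2
G(10) = mex{2,1} = 0
G(11) = mex{2,1} = 0
G(12) = mex{0,0} = 1
G(13) = mex{0,0} = 1
G(14) = mex{1,1} = 0
G(15) = mex{1,1} = 0
G(16) = mex{0,2} = 1
G(17) = mex{0,2} = 1
G(18) = mex{1,0} = 2
G(19) = mex{1,0} = 2
G(20) = mex{2,1} = 0
Stack A: G(19) = 2.
Stack B: G(20) = 0.
Stack C: G(16) = 1.
Combined Grundy value = 2 ⊕ 0 ⊕ 1 = 3.
A winning move leaves total XOR = 0, i.e. changes one component's Grundy value g to g ⊕ X where X is the current total.
Stack A: need g' = 2⊕3 = 1. Options: 19−2→G=1, 19−8→G=0. Hits: 1.
Stack B: need g' = 0⊕3 = 3. Options: 20−2→G=2, 20−8→G=1. Hits: 0.
Stack C: need g' = 1⊕3 = 2. Options: 16−2→G=0, 16−8→G=2. Hits: 1.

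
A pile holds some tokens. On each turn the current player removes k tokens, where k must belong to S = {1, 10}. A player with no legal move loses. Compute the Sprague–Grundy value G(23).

G(0) = 0
G(1) = mex{0} = 1
G(2) = mex{1} = 0
G(3) = mex{0} = 1
G(4) = mex{1} = 0
G(5) = mex{0} = 1
G(6) = mex{1} = 0
G(7) = mex{0} = 1
G(8) = mex{1} = 0
G(9) = mex{0} = 1
G(10) = mex{1,0} = 2
G(11) = mex{2,1} = 0
G(12) = mex{0,0} = 1
G(13) = mex{1,1} = 0
G(14) = mex{0,0} = 1
G(15) = mex{1,1} = 0
G(16) = mex{0,0} = 1
G(17) = mex{1,1} = 0
G(18) = mex{0,0} = 1
G(19) = mex{1,1} = 0
G(20) = mex{0,2} = 1
G(21) = mex{1,0} = 2
G(22) = mex{2,1} = 0
G(23) = mex{0,0} = 1

1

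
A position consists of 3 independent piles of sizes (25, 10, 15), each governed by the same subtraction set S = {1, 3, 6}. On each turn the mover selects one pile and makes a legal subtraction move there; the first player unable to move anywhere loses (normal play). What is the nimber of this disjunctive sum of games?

0

All piles use S = {1, 3, 6}:
G(0) = 0
G(1) = mex{0} = 1
G(2) = mex{1} = 0
G(3) = mex{0,0} = 1
G(4) = mex{1,1} = 0
G(5) = mex{0,0} = 1
G(6) = mex{1,1,0} = 2
G(7) = mex{2,0,1} = 3
G(8) = mex{3,1,0} = 2
G(9) = mex{2,2,1} = 0
G(10) = mex{0,3,0} = 1
G(11) = mex{1,2,1} = 0
G(12) = mex{0,0,2} = 1
G(13) = mex{1,1,3} = 0
G(14) = mex{0,0,2} = 1
G(15) = mex{1,1,0} = 2
G(16) = mex{2,0,1} = 3
G(17) = mex{3,1,0} = 2
G(18) = mex{2,2,1} = 0
G(19) = mex{0,3,0} = 1
G(20) = mex{1,2,1} = 0
G(21) = mex{0,0,2} = 1
G(22) = mex{1,1,3} = 0
G(23) = mex{0,0,2} = 1
G(24) = mex{1,1,0} = 2
G(25) = mex{2,0,1} = 3
Pile A: G(25) = 3.
Pile B: G(10) = 1.
Pile C: G(15) = 2.
Combined Grundy value = 3 ⊕ 1 ⊕ 2 = 0.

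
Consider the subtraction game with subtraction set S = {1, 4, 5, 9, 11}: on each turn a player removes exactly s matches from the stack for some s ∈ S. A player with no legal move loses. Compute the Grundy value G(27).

1

G(0) = 0
G(1) = mex{0} = 1
G(2) = mex{1} = 0
G(3) = mex{0} = 1
G(4) = mex{1,0} = 2
G(5) = mex{2,1,0} = 3
G(6) = mex{3,0,1} = 2
G(7) = mex{2,1,0} = 3
G(8) = mex{3,2,1} = 0
G(9) = mex{0,3,2,0} = 1
G(10) = mex{1,2,3,1} = 0
G(11) = mex{0,3,2,0,0} = 1
G(12) = mex{1,0,3,1,1} = 2
G(13) = mex{2,1,0,2,0} = 3
G(14) = mex{3,0,1,3,1} = 2
G(15) = mex{2,1,0,2,2} = 3
G(16) = mex{3,2,1,3,3} = 0
G(17) = mex{0,3,2,0,2} = 1
G(18) = mex{1,2,3,1,3} = 0
G(19) = mex{0,3,2,0,0} = 1
G(20) = mex{1,0,3,1,1} = 2
G(21) = mex{2,1,0,2,0} = 3
G(22) = mex{3,0,1,3,1} = 2
G(23) = mex{2,1,0,2,2} = 3
G(24) = mex{3,2,1,3,3} = 0
G(25) = mex{0,3,2,0,2} = 1
G(26) = mex{1,2,3,1,3} = 0
G(27) = mex{0,3,2,0,0} = 1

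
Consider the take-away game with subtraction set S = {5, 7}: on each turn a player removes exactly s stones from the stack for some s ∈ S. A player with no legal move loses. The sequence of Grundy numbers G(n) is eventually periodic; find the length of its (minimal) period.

n :  0  1  2  3  4  5  6  7  8  9 10 11 12 13 14 15 16 17 18 19 20 21 22 23 24 25
G :  0  0  0  0  0  1  1  1  1  1  2  2  0  0  0  0  0  1  1  1  1  1  2  2  0  0
G(n+12) = G(n) holds for n = 0,…,6 (a full window of length max(S) = 7), so the sequence is purely periodic with period 12.

12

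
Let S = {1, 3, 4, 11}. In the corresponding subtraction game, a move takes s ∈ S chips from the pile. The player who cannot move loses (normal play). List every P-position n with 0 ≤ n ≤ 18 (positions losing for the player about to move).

0, 2, 7, 9, 14, 16

G(0) = 0
G(1) = mex{0} = 1
G(2) = mex{1} = 0
G(3) = mex{0,0} = 1
G(4) = mex{1,1,0} = 2
G(5) = mex{2,0,1} = 3
G(6) = mex{3,1,0} = 2
G(7) = mex{2,2,1} = 0
G(8) = mex{0,3,2} = 1
G(9) = mex{1,2,3} = 0
G(10) = mex{0,0,2} = 1
G(11) = mex{1,1,0,0} = 2
G(12) = mex{2,0,1,1} = 3
G(13) = mex{3,1,0,0} = 2
G(14) = mex{2,2,1,1} = 0
G(15) = mex{0,3,2,2} = 1
G(16) = mex{1,2,3,3} = 0
G(17) = mex{0,0,2,2} = 1
G(18) = mex{1,1,0,0} = 2
P-positions are exactly the n with G(n) = 0.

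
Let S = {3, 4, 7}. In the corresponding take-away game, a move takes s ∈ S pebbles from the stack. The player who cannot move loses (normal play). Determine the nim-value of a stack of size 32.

n :  0  1  2  3  4  5  6  7  8  9 10 11 12 13 14 15 16 17 18 19 20 21 22 23 24 25 26 27 28 29 30 31 32
G :  0  0  0  1  1  1  2  2  2  3  0  0  0  1  1  1  2  2  2  3  0  0  0  1  1  1  2  2  2  3  0  0  0

0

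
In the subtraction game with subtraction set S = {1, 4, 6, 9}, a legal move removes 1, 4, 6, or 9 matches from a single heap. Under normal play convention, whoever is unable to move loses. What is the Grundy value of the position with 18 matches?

n :  0  1  2  3  4  5  6  7  8  9 10 11 12 13 14 15 16 17 18
G :  0  1  0  1  2  0  1  0  1  2  0  1  0  1  2  0  1  0  1

1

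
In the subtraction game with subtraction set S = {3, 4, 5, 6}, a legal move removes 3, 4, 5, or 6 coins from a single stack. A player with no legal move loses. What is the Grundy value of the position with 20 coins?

0

G(0) = 0
G(1) = mex{} = 0
G(2) = mex{} = 0
G(3) = mex{0} = 1
G(4) = mex{0,0} = 1
G(5) = mex{0,0,0} = 1
G(6) = mex{1,0,0,0} = 2
G(7) = mex{1,1,0,0} = 2
G(8) = mex{1,1,1,0} = 2
G(9) = mex{2,1,1,1} = 0
G(10) = mex{2,2,1,1} = 0
G(11) = mex{2,2,2,1} = 0
G(12) = mex{0,2,2,2} = 1
G(13) = mex{0,0,2,2} = 1
G(14) = mex{0,0,0,2} = 1
G(15) = mex{1,0,0,0} = 2
G(16) = mex{1,1,0,0} = 2
G(17) = mex{1,1,1,0} = 2
G(18) = mex{2,1,1,1} = 0
G(19) = mex{2,2,1,1} = 0
G(20) = mex{2,2,2,1} = 0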